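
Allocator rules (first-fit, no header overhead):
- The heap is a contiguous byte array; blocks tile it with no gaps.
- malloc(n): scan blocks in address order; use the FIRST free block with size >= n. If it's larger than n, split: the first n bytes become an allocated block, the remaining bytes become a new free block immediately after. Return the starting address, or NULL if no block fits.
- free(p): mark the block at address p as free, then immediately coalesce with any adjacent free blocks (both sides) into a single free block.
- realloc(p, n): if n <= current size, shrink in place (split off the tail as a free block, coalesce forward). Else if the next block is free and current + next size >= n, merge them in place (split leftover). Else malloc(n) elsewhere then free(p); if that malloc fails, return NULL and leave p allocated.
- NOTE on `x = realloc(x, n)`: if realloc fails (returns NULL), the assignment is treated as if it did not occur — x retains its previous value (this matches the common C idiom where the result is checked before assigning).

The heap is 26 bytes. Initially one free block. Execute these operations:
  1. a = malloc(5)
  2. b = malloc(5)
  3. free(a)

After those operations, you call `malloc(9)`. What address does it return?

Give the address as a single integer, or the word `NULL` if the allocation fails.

Answer: 10

Derivation:
Op 1: a = malloc(5) -> a = 0; heap: [0-4 ALLOC][5-25 FREE]
Op 2: b = malloc(5) -> b = 5; heap: [0-4 ALLOC][5-9 ALLOC][10-25 FREE]
Op 3: free(a) -> (freed a); heap: [0-4 FREE][5-9 ALLOC][10-25 FREE]
malloc(9): first-fit scan over [0-4 FREE][5-9 ALLOC][10-25 FREE] -> 10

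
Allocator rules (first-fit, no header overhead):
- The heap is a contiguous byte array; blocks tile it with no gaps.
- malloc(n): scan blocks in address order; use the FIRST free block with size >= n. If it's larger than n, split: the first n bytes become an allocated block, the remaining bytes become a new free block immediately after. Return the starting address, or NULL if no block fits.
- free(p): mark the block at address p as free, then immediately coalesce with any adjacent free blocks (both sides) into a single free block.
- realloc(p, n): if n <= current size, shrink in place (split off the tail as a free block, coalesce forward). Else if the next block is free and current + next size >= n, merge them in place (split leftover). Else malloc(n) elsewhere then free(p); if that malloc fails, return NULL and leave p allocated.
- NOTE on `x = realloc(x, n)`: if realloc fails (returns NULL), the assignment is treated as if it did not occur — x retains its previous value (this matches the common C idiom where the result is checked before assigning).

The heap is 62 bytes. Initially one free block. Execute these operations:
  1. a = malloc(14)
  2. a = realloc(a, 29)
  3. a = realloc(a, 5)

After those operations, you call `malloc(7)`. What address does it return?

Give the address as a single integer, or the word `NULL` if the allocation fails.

Answer: 5

Derivation:
Op 1: a = malloc(14) -> a = 0; heap: [0-13 ALLOC][14-61 FREE]
Op 2: a = realloc(a, 29) -> a = 0; heap: [0-28 ALLOC][29-61 FREE]
Op 3: a = realloc(a, 5) -> a = 0; heap: [0-4 ALLOC][5-61 FREE]
malloc(7): first-fit scan over [0-4 ALLOC][5-61 FREE] -> 5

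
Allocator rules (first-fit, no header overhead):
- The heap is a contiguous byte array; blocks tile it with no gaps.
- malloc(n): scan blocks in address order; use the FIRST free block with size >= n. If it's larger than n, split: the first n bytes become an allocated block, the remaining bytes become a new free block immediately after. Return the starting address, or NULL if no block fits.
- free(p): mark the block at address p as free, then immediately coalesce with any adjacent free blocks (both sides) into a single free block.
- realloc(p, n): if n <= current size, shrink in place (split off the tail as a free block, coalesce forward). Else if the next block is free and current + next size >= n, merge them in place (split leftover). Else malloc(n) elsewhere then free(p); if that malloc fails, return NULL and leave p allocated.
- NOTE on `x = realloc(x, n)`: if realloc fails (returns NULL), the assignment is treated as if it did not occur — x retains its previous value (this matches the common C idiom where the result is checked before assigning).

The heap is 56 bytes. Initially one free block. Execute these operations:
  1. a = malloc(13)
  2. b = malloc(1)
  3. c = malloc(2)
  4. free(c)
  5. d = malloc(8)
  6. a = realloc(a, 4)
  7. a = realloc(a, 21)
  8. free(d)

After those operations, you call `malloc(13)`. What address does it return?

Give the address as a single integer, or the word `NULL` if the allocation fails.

Op 1: a = malloc(13) -> a = 0; heap: [0-12 ALLOC][13-55 FREE]
Op 2: b = malloc(1) -> b = 13; heap: [0-12 ALLOC][13-13 ALLOC][14-55 FREE]
Op 3: c = malloc(2) -> c = 14; heap: [0-12 ALLOC][13-13 ALLOC][14-15 ALLOC][16-55 FREE]
Op 4: free(c) -> (freed c); heap: [0-12 ALLOC][13-13 ALLOC][14-55 FREE]
Op 5: d = malloc(8) -> d = 14; heap: [0-12 ALLOC][13-13 ALLOC][14-21 ALLOC][22-55 FREE]
Op 6: a = realloc(a, 4) -> a = 0; heap: [0-3 ALLOC][4-12 FREE][13-13 ALLOC][14-21 ALLOC][22-55 FREE]
Op 7: a = realloc(a, 21) -> a = 22; heap: [0-12 FREE][13-13 ALLOC][14-21 ALLOC][22-42 ALLOC][43-55 FREE]
Op 8: free(d) -> (freed d); heap: [0-12 FREE][13-13 ALLOC][14-21 FREE][22-42 ALLOC][43-55 FREE]
malloc(13): first-fit scan over [0-12 FREE][13-13 ALLOC][14-21 FREE][22-42 ALLOC][43-55 FREE] -> 0

Answer: 0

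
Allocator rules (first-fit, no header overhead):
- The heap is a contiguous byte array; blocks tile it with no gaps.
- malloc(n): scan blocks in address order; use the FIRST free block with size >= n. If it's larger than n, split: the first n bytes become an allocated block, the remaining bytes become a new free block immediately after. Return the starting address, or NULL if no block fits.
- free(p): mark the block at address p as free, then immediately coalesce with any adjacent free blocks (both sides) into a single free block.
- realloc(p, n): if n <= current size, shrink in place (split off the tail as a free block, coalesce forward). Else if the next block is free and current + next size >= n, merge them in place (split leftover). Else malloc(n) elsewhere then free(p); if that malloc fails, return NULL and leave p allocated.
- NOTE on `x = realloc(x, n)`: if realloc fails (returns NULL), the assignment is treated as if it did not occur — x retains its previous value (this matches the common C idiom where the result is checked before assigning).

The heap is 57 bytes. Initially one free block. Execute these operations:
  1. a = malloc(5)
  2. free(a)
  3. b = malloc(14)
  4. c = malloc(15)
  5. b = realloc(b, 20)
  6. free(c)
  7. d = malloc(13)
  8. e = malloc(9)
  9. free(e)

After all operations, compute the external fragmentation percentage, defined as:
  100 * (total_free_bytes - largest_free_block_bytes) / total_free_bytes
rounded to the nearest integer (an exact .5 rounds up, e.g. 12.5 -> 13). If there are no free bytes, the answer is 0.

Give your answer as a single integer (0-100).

Op 1: a = malloc(5) -> a = 0; heap: [0-4 ALLOC][5-56 FREE]
Op 2: free(a) -> (freed a); heap: [0-56 FREE]
Op 3: b = malloc(14) -> b = 0; heap: [0-13 ALLOC][14-56 FREE]
Op 4: c = malloc(15) -> c = 14; heap: [0-13 ALLOC][14-28 ALLOC][29-56 FREE]
Op 5: b = realloc(b, 20) -> b = 29; heap: [0-13 FREE][14-28 ALLOC][29-48 ALLOC][49-56 FREE]
Op 6: free(c) -> (freed c); heap: [0-28 FREE][29-48 ALLOC][49-56 FREE]
Op 7: d = malloc(13) -> d = 0; heap: [0-12 ALLOC][13-28 FREE][29-48 ALLOC][49-56 FREE]
Op 8: e = malloc(9) -> e = 13; heap: [0-12 ALLOC][13-21 ALLOC][22-28 FREE][29-48 ALLOC][49-56 FREE]
Op 9: free(e) -> (freed e); heap: [0-12 ALLOC][13-28 FREE][29-48 ALLOC][49-56 FREE]
Free blocks: [16 8] total_free=24 largest=16 -> 100*(24-16)/24 = 800/24 ≈ 33.333 -> rounds to 33

Answer: 33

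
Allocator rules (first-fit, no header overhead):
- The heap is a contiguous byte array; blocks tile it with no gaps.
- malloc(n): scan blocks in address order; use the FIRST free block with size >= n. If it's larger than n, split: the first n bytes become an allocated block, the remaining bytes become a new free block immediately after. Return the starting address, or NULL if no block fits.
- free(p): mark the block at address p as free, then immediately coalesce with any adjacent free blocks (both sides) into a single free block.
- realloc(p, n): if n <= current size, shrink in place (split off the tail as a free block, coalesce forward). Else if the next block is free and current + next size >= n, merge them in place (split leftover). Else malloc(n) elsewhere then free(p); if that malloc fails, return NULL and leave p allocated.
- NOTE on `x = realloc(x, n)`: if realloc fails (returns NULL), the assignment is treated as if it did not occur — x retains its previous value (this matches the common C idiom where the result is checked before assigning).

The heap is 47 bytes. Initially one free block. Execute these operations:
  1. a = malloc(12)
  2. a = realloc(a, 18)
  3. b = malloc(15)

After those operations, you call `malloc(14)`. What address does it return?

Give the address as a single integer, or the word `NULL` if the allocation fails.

Op 1: a = malloc(12) -> a = 0; heap: [0-11 ALLOC][12-46 FREE]
Op 2: a = realloc(a, 18) -> a = 0; heap: [0-17 ALLOC][18-46 FREE]
Op 3: b = malloc(15) -> b = 18; heap: [0-17 ALLOC][18-32 ALLOC][33-46 FREE]
malloc(14): first-fit scan over [0-17 ALLOC][18-32 ALLOC][33-46 FREE] -> 33

Answer: 33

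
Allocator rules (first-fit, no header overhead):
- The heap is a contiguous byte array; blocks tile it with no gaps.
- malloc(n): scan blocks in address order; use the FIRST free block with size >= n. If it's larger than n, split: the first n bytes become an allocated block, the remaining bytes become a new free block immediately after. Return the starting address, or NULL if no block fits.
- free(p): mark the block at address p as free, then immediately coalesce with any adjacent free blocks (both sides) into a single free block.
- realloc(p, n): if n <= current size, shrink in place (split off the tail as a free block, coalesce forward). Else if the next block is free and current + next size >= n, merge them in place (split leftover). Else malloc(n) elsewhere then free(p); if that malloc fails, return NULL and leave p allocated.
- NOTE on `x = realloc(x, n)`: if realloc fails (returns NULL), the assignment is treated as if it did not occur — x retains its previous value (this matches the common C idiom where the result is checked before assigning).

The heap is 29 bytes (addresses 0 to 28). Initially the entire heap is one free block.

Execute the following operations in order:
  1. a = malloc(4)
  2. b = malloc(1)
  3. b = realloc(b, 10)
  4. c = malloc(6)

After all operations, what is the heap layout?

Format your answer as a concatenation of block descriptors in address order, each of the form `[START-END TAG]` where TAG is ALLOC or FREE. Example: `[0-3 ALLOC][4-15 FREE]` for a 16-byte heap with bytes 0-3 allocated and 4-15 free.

Op 1: a = malloc(4) -> a = 0; heap: [0-3 ALLOC][4-28 FREE]
Op 2: b = malloc(1) -> b = 4; heap: [0-3 ALLOC][4-4 ALLOC][5-28 FREE]
Op 3: b = realloc(b, 10) -> b = 4; heap: [0-3 ALLOC][4-13 ALLOC][14-28 FREE]
Op 4: c = malloc(6) -> c = 14; heap: [0-3 ALLOC][4-13 ALLOC][14-19 ALLOC][20-28 FREE]

Answer: [0-3 ALLOC][4-13 ALLOC][14-19 ALLOC][20-28 FREE]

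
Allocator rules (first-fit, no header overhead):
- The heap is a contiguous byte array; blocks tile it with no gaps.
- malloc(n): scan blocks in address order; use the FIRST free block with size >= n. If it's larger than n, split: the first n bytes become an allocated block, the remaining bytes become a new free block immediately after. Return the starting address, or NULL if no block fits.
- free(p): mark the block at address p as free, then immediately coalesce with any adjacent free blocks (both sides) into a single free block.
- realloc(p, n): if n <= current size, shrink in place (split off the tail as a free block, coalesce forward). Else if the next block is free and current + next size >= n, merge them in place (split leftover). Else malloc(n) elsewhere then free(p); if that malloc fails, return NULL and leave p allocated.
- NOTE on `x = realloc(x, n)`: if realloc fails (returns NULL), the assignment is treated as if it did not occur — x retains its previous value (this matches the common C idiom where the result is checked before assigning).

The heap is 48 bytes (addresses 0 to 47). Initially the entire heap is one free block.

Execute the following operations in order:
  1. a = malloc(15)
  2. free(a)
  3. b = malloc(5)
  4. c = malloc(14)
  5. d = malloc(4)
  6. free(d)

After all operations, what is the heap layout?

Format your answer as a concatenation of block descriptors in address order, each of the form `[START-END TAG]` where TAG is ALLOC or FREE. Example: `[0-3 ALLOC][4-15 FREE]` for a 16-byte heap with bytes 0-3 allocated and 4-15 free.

Answer: [0-4 ALLOC][5-18 ALLOC][19-47 FREE]

Derivation:
Op 1: a = malloc(15) -> a = 0; heap: [0-14 ALLOC][15-47 FREE]
Op 2: free(a) -> (freed a); heap: [0-47 FREE]
Op 3: b = malloc(5) -> b = 0; heap: [0-4 ALLOC][5-47 FREE]
Op 4: c = malloc(14) -> c = 5; heap: [0-4 ALLOC][5-18 ALLOC][19-47 FREE]
Op 5: d = malloc(4) -> d = 19; heap: [0-4 ALLOC][5-18 ALLOC][19-22 ALLOC][23-47 FREE]
Op 6: free(d) -> (freed d); heap: [0-4 ALLOC][5-18 ALLOC][19-47 FREE]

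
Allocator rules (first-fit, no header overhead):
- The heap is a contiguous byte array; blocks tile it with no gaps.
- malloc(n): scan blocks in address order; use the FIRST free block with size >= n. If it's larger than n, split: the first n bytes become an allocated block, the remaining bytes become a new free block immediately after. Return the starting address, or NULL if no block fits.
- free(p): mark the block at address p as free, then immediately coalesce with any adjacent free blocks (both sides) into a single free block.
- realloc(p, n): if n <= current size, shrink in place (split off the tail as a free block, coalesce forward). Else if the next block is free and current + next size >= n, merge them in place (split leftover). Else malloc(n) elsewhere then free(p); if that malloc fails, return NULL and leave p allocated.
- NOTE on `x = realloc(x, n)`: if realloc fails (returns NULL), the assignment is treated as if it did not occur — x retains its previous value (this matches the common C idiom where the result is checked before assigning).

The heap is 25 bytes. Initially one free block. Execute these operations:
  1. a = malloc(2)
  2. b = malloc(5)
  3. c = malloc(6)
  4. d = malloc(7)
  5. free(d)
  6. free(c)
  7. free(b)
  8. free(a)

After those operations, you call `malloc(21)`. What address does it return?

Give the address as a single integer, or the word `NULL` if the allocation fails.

Answer: 0

Derivation:
Op 1: a = malloc(2) -> a = 0; heap: [0-1 ALLOC][2-24 FREE]
Op 2: b = malloc(5) -> b = 2; heap: [0-1 ALLOC][2-6 ALLOC][7-24 FREE]
Op 3: c = malloc(6) -> c = 7; heap: [0-1 ALLOC][2-6 ALLOC][7-12 ALLOC][13-24 FREE]
Op 4: d = malloc(7) -> d = 13; heap: [0-1 ALLOC][2-6 ALLOC][7-12 ALLOC][13-19 ALLOC][20-24 FREE]
Op 5: free(d) -> (freed d); heap: [0-1 ALLOC][2-6 ALLOC][7-12 ALLOC][13-24 FREE]
Op 6: free(c) -> (freed c); heap: [0-1 ALLOC][2-6 ALLOC][7-24 FREE]
Op 7: free(b) -> (freed b); heap: [0-1 ALLOC][2-24 FREE]
Op 8: free(a) -> (freed a); heap: [0-24 FREE]
malloc(21): first-fit scan over [0-24 FREE] -> 0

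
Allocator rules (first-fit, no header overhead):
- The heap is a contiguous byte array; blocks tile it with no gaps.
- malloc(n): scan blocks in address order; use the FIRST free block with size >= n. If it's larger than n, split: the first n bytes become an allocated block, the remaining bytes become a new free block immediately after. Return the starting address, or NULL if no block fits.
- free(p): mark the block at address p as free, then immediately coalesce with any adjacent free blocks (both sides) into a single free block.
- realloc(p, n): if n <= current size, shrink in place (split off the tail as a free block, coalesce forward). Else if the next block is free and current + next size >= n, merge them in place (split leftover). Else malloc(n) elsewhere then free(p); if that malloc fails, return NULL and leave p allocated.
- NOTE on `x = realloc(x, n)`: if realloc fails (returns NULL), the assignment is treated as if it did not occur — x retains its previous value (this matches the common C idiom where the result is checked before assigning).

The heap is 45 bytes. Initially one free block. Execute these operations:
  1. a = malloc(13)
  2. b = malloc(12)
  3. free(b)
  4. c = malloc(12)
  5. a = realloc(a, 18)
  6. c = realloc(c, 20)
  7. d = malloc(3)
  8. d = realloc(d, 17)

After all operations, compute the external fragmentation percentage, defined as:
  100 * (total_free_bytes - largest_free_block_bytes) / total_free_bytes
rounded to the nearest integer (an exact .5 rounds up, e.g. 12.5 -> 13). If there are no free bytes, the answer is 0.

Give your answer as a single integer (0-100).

Op 1: a = malloc(13) -> a = 0; heap: [0-12 ALLOC][13-44 FREE]
Op 2: b = malloc(12) -> b = 13; heap: [0-12 ALLOC][13-24 ALLOC][25-44 FREE]
Op 3: free(b) -> (freed b); heap: [0-12 ALLOC][13-44 FREE]
Op 4: c = malloc(12) -> c = 13; heap: [0-12 ALLOC][13-24 ALLOC][25-44 FREE]
Op 5: a = realloc(a, 18) -> a = 25; heap: [0-12 FREE][13-24 ALLOC][25-42 ALLOC][43-44 FREE]
Op 6: c = realloc(c, 20) -> NULL (c unchanged); heap: [0-12 FREE][13-24 ALLOC][25-42 ALLOC][43-44 FREE]
Op 7: d = malloc(3) -> d = 0; heap: [0-2 ALLOC][3-12 FREE][13-24 ALLOC][25-42 ALLOC][43-44 FREE]
Op 8: d = realloc(d, 17) -> NULL (d unchanged); heap: [0-2 ALLOC][3-12 FREE][13-24 ALLOC][25-42 ALLOC][43-44 FREE]
Free blocks: [10 2] total_free=12 largest=10 -> 100*(12-10)/12 = 200/12 ≈ 16.667 -> rounds to 17

Answer: 17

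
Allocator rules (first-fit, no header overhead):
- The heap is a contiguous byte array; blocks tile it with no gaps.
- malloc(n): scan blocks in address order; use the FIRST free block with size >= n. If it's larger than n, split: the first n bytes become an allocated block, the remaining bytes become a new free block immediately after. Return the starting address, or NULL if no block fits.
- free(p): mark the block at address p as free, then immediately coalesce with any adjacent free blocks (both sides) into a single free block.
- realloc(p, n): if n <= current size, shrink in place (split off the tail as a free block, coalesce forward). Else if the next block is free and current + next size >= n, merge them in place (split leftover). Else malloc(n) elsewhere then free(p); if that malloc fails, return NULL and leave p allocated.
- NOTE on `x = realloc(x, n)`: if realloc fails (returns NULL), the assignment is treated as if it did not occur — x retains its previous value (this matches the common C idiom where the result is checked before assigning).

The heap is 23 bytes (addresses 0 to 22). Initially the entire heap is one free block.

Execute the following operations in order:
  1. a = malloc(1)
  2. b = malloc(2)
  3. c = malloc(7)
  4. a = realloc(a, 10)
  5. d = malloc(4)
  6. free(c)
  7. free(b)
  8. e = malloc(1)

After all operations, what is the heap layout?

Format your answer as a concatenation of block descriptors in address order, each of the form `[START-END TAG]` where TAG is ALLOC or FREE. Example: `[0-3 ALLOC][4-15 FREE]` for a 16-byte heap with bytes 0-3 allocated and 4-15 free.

Op 1: a = malloc(1) -> a = 0; heap: [0-0 ALLOC][1-22 FREE]
Op 2: b = malloc(2) -> b = 1; heap: [0-0 ALLOC][1-2 ALLOC][3-22 FREE]
Op 3: c = malloc(7) -> c = 3; heap: [0-0 ALLOC][1-2 ALLOC][3-9 ALLOC][10-22 FREE]
Op 4: a = realloc(a, 10) -> a = 10; heap: [0-0 FREE][1-2 ALLOC][3-9 ALLOC][10-19 ALLOC][20-22 FREE]
Op 5: d = malloc(4) -> d = NULL; heap: [0-0 FREE][1-2 ALLOC][3-9 ALLOC][10-19 ALLOC][20-22 FREE]
Op 6: free(c) -> (freed c); heap: [0-0 FREE][1-2 ALLOC][3-9 FREE][10-19 ALLOC][20-22 FREE]
Op 7: free(b) -> (freed b); heap: [0-9 FREE][10-19 ALLOC][20-22 FREE]
Op 8: e = malloc(1) -> e = 0; heap: [0-0 ALLOC][1-9 FREE][10-19 ALLOC][20-22 FREE]

Answer: [0-0 ALLOC][1-9 FREE][10-19 ALLOC][20-22 FREE]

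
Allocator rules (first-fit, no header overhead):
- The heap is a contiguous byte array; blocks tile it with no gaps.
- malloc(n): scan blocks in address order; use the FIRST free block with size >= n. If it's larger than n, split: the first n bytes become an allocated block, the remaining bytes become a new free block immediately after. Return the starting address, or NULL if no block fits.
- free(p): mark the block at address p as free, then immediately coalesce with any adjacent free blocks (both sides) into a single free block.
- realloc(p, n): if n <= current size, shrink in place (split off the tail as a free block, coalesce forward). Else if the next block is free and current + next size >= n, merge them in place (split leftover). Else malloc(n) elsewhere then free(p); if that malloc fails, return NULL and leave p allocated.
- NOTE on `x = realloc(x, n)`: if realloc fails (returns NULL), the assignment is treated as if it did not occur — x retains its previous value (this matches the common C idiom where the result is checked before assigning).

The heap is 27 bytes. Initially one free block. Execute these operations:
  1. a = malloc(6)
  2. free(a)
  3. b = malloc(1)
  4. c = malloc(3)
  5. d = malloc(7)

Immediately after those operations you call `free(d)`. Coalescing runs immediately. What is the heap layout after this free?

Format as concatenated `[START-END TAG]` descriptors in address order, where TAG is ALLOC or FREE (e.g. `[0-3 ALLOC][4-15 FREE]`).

Answer: [0-0 ALLOC][1-3 ALLOC][4-26 FREE]

Derivation:
Op 1: a = malloc(6) -> a = 0; heap: [0-5 ALLOC][6-26 FREE]
Op 2: free(a) -> (freed a); heap: [0-26 FREE]
Op 3: b = malloc(1) -> b = 0; heap: [0-0 ALLOC][1-26 FREE]
Op 4: c = malloc(3) -> c = 1; heap: [0-0 ALLOC][1-3 ALLOC][4-26 FREE]
Op 5: d = malloc(7) -> d = 4; heap: [0-0 ALLOC][1-3 ALLOC][4-10 ALLOC][11-26 FREE]
free(d): d = 4 -> block [4-10 ALLOC]; mark free, coalesce with adjacent free neighbors -> [0-0 ALLOC][1-3 ALLOC][4-26 FREE]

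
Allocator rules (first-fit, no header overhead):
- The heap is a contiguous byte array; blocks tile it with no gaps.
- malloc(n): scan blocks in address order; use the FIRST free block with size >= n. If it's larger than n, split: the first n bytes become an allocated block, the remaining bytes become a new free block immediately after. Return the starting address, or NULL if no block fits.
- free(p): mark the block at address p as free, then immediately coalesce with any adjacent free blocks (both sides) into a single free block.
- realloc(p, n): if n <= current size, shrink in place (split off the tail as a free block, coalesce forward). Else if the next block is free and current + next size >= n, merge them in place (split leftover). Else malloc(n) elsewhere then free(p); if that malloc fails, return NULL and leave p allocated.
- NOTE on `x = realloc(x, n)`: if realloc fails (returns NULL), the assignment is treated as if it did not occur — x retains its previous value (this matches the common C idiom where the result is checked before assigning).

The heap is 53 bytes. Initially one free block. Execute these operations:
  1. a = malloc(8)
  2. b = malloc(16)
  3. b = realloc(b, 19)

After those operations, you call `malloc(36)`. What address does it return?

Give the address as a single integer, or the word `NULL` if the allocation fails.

Op 1: a = malloc(8) -> a = 0; heap: [0-7 ALLOC][8-52 FREE]
Op 2: b = malloc(16) -> b = 8; heap: [0-7 ALLOC][8-23 ALLOC][24-52 FREE]
Op 3: b = realloc(b, 19) -> b = 8; heap: [0-7 ALLOC][8-26 ALLOC][27-52 FREE]
malloc(36): first-fit scan over [0-7 ALLOC][8-26 ALLOC][27-52 FREE] -> NULL

Answer: NULL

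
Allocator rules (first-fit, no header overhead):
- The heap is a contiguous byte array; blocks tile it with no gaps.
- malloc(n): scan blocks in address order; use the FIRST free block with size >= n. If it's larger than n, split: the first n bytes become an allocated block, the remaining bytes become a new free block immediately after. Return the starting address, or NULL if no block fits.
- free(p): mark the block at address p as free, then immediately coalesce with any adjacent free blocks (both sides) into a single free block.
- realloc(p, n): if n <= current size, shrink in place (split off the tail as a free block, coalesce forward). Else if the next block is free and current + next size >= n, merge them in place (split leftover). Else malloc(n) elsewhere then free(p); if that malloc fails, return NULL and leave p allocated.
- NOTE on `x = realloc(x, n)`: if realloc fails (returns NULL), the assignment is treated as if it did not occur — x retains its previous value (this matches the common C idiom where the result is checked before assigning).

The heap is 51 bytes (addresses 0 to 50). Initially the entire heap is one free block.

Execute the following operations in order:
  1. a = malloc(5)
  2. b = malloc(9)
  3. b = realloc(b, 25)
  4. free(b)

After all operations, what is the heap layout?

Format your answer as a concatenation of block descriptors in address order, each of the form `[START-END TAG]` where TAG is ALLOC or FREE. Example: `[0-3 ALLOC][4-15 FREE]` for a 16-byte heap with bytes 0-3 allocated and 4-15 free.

Op 1: a = malloc(5) -> a = 0; heap: [0-4 ALLOC][5-50 FREE]
Op 2: b = malloc(9) -> b = 5; heap: [0-4 ALLOC][5-13 ALLOC][14-50 FREE]
Op 3: b = realloc(b, 25) -> b = 5; heap: [0-4 ALLOC][5-29 ALLOC][30-50 FREE]
Op 4: free(b) -> (freed b); heap: [0-4 ALLOC][5-50 FREE]

Answer: [0-4 ALLOC][5-50 FREE]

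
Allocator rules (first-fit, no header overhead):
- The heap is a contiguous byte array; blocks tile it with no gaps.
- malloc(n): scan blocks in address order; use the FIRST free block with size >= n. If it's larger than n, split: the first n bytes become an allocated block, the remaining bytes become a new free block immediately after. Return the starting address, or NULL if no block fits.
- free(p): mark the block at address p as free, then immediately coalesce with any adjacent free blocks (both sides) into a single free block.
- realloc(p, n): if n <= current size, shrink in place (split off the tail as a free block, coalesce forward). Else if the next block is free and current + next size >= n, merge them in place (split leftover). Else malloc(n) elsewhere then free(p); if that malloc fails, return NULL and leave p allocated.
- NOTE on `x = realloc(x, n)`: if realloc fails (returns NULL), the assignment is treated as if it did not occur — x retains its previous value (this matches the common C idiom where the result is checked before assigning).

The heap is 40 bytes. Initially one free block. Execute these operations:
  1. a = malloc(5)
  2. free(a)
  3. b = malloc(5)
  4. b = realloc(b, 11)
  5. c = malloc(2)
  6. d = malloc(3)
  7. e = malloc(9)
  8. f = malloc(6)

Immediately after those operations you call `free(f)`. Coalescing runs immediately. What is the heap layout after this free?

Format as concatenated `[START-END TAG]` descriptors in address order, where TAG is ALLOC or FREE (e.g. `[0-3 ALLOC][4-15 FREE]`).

Answer: [0-10 ALLOC][11-12 ALLOC][13-15 ALLOC][16-24 ALLOC][25-39 FREE]

Derivation:
Op 1: a = malloc(5) -> a = 0; heap: [0-4 ALLOC][5-39 FREE]
Op 2: free(a) -> (freed a); heap: [0-39 FREE]
Op 3: b = malloc(5) -> b = 0; heap: [0-4 ALLOC][5-39 FREE]
Op 4: b = realloc(b, 11) -> b = 0; heap: [0-10 ALLOC][11-39 FREE]
Op 5: c = malloc(2) -> c = 11; heap: [0-10 ALLOC][11-12 ALLOC][13-39 FREE]
Op 6: d = malloc(3) -> d = 13; heap: [0-10 ALLOC][11-12 ALLOC][13-15 ALLOC][16-39 FREE]
Op 7: e = malloc(9) -> e = 16; heap: [0-10 ALLOC][11-12 ALLOC][13-15 ALLOC][16-24 ALLOC][25-39 FREE]
Op 8: f = malloc(6) -> f = 25; heap: [0-10 ALLOC][11-12 ALLOC][13-15 ALLOC][16-24 ALLOC][25-30 ALLOC][31-39 FREE]
free(f): f = 25 -> block [25-30 ALLOC]; mark free, coalesce with adjacent free neighbors -> [0-10 ALLOC][11-12 ALLOC][13-15 ALLOC][16-24 ALLOC][25-39 FREE]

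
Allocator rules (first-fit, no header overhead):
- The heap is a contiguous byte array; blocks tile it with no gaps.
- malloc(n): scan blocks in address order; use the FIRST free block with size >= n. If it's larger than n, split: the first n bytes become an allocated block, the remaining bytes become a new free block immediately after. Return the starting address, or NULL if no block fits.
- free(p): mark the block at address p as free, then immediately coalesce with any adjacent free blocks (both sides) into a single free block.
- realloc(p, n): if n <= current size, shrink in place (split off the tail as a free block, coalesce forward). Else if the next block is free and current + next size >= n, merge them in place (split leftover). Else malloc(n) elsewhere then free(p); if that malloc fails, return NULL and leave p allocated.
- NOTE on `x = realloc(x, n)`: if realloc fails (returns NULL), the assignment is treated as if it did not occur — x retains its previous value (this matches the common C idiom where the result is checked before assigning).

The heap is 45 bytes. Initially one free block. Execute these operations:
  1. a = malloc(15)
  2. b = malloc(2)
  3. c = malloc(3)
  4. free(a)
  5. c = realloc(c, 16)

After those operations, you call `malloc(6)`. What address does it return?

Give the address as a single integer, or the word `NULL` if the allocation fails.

Answer: 0

Derivation:
Op 1: a = malloc(15) -> a = 0; heap: [0-14 ALLOC][15-44 FREE]
Op 2: b = malloc(2) -> b = 15; heap: [0-14 ALLOC][15-16 ALLOC][17-44 FREE]
Op 3: c = malloc(3) -> c = 17; heap: [0-14 ALLOC][15-16 ALLOC][17-19 ALLOC][20-44 FREE]
Op 4: free(a) -> (freed a); heap: [0-14 FREE][15-16 ALLOC][17-19 ALLOC][20-44 FREE]
Op 5: c = realloc(c, 16) -> c = 17; heap: [0-14 FREE][15-16 ALLOC][17-32 ALLOC][33-44 FREE]
malloc(6): first-fit scan over [0-14 FREE][15-16 ALLOC][17-32 ALLOC][33-44 FREE] -> 0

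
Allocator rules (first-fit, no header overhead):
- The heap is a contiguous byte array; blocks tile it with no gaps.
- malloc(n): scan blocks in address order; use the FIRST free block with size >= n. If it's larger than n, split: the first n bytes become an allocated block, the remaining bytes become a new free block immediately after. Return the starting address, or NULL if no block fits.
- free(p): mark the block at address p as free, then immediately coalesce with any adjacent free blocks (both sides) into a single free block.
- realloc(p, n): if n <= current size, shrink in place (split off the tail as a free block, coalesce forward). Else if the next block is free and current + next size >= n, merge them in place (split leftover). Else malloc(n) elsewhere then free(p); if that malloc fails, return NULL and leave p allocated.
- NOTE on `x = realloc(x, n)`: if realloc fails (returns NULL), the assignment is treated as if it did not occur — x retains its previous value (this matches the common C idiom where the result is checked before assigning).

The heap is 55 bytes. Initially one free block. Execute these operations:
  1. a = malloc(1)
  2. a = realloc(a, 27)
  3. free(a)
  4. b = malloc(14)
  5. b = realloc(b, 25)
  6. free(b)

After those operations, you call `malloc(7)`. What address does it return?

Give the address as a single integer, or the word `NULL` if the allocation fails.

Answer: 0

Derivation:
Op 1: a = malloc(1) -> a = 0; heap: [0-0 ALLOC][1-54 FREE]
Op 2: a = realloc(a, 27) -> a = 0; heap: [0-26 ALLOC][27-54 FREE]
Op 3: free(a) -> (freed a); heap: [0-54 FREE]
Op 4: b = malloc(14) -> b = 0; heap: [0-13 ALLOC][14-54 FREE]
Op 5: b = realloc(b, 25) -> b = 0; heap: [0-24 ALLOC][25-54 FREE]
Op 6: free(b) -> (freed b); heap: [0-54 FREE]
malloc(7): first-fit scan over [0-54 FREE] -> 0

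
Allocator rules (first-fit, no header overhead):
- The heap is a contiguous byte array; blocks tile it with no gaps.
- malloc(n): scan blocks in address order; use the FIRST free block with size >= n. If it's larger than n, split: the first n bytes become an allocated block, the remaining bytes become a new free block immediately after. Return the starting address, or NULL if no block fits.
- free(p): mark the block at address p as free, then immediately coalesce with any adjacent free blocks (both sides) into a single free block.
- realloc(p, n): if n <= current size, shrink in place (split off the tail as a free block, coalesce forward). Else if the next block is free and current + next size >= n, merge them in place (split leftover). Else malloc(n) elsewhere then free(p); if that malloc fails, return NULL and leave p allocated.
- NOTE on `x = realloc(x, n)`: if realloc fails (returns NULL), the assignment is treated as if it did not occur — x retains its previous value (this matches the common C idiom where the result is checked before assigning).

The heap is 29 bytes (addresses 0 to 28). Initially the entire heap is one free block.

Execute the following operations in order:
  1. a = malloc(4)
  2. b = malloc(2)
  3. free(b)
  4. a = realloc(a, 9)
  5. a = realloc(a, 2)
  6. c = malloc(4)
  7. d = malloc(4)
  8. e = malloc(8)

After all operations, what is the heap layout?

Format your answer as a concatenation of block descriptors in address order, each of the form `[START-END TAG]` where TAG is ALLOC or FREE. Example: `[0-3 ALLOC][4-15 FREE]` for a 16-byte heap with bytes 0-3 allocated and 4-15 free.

Answer: [0-1 ALLOC][2-5 ALLOC][6-9 ALLOC][10-17 ALLOC][18-28 FREE]

Derivation:
Op 1: a = malloc(4) -> a = 0; heap: [0-3 ALLOC][4-28 FREE]
Op 2: b = malloc(2) -> b = 4; heap: [0-3 ALLOC][4-5 ALLOC][6-28 FREE]
Op 3: free(b) -> (freed b); heap: [0-3 ALLOC][4-28 FREE]
Op 4: a = realloc(a, 9) -> a = 0; heap: [0-8 ALLOC][9-28 FREE]
Op 5: a = realloc(a, 2) -> a = 0; heap: [0-1 ALLOC][2-28 FREE]
Op 6: c = malloc(4) -> c = 2; heap: [0-1 ALLOC][2-5 ALLOC][6-28 FREE]
Op 7: d = malloc(4) -> d = 6; heap: [0-1 ALLOC][2-5 ALLOC][6-9 ALLOC][10-28 FREE]
Op 8: e = malloc(8) -> e = 10; heap: [0-1 ALLOC][2-5 ALLOC][6-9 ALLOC][10-17 ALLOC][18-28 FREE]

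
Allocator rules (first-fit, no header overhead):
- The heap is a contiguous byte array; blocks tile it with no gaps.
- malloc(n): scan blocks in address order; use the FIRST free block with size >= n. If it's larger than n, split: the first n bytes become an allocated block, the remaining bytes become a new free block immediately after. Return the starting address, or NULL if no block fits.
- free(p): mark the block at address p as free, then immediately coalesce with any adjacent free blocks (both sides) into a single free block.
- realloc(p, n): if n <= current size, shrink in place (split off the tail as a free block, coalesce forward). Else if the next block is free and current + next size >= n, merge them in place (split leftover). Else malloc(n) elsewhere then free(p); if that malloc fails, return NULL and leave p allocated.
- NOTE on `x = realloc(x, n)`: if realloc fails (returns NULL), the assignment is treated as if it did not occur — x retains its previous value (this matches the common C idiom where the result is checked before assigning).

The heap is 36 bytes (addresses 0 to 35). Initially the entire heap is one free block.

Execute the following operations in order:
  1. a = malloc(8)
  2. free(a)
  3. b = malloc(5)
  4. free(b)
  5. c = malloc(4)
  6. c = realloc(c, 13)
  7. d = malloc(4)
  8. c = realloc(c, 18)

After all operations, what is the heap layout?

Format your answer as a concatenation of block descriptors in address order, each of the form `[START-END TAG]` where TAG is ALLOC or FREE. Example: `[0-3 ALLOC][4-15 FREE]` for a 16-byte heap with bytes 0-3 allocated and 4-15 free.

Op 1: a = malloc(8) -> a = 0; heap: [0-7 ALLOC][8-35 FREE]
Op 2: free(a) -> (freed a); heap: [0-35 FREE]
Op 3: b = malloc(5) -> b = 0; heap: [0-4 ALLOC][5-35 FREE]
Op 4: free(b) -> (freed b); heap: [0-35 FREE]
Op 5: c = malloc(4) -> c = 0; heap: [0-3 ALLOC][4-35 FREE]
Op 6: c = realloc(c, 13) -> c = 0; heap: [0-12 ALLOC][13-35 FREE]
Op 7: d = malloc(4) -> d = 13; heap: [0-12 ALLOC][13-16 ALLOC][17-35 FREE]
Op 8: c = realloc(c, 18) -> c = 17; heap: [0-12 FREE][13-16 ALLOC][17-34 ALLOC][35-35 FREE]

Answer: [0-12 FREE][13-16 ALLOC][17-34 ALLOC][35-35 FREE]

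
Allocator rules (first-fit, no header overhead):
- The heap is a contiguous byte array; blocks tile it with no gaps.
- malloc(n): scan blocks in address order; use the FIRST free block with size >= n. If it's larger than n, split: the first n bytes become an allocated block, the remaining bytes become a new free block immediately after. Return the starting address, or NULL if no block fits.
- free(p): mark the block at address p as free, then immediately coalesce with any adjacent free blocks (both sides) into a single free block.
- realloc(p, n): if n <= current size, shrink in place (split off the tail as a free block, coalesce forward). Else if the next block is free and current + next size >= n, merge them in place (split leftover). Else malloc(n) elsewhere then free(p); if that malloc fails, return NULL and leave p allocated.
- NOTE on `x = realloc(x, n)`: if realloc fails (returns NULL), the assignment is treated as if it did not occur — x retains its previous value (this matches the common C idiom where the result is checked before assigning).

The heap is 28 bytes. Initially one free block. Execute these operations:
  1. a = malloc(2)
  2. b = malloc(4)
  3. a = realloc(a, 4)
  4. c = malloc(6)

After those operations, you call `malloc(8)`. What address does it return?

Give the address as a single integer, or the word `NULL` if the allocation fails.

Op 1: a = malloc(2) -> a = 0; heap: [0-1 ALLOC][2-27 FREE]
Op 2: b = malloc(4) -> b = 2; heap: [0-1 ALLOC][2-5 ALLOC][6-27 FREE]
Op 3: a = realloc(a, 4) -> a = 6; heap: [0-1 FREE][2-5 ALLOC][6-9 ALLOC][10-27 FREE]
Op 4: c = malloc(6) -> c = 10; heap: [0-1 FREE][2-5 ALLOC][6-9 ALLOC][10-15 ALLOC][16-27 FREE]
malloc(8): first-fit scan over [0-1 FREE][2-5 ALLOC][6-9 ALLOC][10-15 ALLOC][16-27 FREE] -> 16

Answer: 16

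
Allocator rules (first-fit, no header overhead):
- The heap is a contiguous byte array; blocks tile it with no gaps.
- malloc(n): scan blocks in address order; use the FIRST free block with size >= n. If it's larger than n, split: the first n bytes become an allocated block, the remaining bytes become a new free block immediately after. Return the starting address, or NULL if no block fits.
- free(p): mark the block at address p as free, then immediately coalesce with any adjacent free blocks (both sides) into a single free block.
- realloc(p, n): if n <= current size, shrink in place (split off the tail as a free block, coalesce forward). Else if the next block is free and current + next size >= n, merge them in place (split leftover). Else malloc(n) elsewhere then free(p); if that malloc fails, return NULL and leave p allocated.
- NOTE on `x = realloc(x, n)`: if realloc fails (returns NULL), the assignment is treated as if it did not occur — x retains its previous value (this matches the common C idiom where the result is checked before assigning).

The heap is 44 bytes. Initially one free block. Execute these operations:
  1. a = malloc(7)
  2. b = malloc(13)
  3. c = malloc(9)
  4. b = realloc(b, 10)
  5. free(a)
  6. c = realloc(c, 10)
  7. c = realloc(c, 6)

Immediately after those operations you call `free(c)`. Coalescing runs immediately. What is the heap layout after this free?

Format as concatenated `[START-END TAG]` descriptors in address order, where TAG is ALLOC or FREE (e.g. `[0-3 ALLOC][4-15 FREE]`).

Op 1: a = malloc(7) -> a = 0; heap: [0-6 ALLOC][7-43 FREE]
Op 2: b = malloc(13) -> b = 7; heap: [0-6 ALLOC][7-19 ALLOC][20-43 FREE]
Op 3: c = malloc(9) -> c = 20; heap: [0-6 ALLOC][7-19 ALLOC][20-28 ALLOC][29-43 FREE]
Op 4: b = realloc(b, 10) -> b = 7; heap: [0-6 ALLOC][7-16 ALLOC][17-19 FREE][20-28 ALLOC][29-43 FREE]
Op 5: free(a) -> (freed a); heap: [0-6 FREE][7-16 ALLOC][17-19 FREE][20-28 ALLOC][29-43 FREE]
Op 6: c = realloc(c, 10) -> c = 20; heap: [0-6 FREE][7-16 ALLOC][17-19 FREE][20-29 ALLOC][30-43 FREE]
Op 7: c = realloc(c, 6) -> c = 20; heap: [0-6 FREE][7-16 ALLOC][17-19 FREE][20-25 ALLOC][26-43 FREE]
free(c): c = 20 -> block [20-25 ALLOC]; mark free, coalesce with adjacent free neighbors -> [0-6 FREE][7-16 ALLOC][17-43 FREE]

Answer: [0-6 FREE][7-16 ALLOC][17-43 FREE]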